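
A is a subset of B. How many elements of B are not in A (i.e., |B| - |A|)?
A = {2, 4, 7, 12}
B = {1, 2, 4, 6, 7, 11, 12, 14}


Set A = {2, 4, 7, 12}, |A| = 4
Set B = {1, 2, 4, 6, 7, 11, 12, 14}, |B| = 8
Since A ⊆ B: B \ A = {1, 6, 11, 14}
|B| - |A| = 8 - 4 = 4

4


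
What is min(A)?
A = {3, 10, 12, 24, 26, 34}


Set A = {3, 10, 12, 24, 26, 34}
Elements in ascending order: 3, 10, 12, 24, 26, 34
The smallest element is 3.

3


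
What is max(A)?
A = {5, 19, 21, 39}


Set A = {5, 19, 21, 39}
Elements in ascending order: 5, 19, 21, 39
The largest element is 39.

39


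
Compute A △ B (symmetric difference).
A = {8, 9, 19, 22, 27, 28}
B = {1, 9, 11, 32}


Set A = {8, 9, 19, 22, 27, 28}
Set B = {1, 9, 11, 32}
A △ B = (A \ B) ∪ (B \ A)
Elements in A but not B: {8, 19, 22, 27, 28}
Elements in B but not A: {1, 11, 32}
A △ B = {1, 8, 11, 19, 22, 27, 28, 32}

{1, 8, 11, 19, 22, 27, 28, 32}


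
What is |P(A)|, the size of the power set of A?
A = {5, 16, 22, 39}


Set A = {5, 16, 22, 39}
|A| = 4
The power set P(A) contains all subsets of A.
|P(A)| = 2^|A| = 2^4 = 16

16


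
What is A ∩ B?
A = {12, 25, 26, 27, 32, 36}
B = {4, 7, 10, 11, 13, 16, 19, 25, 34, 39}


Set A = {12, 25, 26, 27, 32, 36}
Set B = {4, 7, 10, 11, 13, 16, 19, 25, 34, 39}
A ∩ B includes only elements in both sets.
Check each element of A against B:
12 ✗, 25 ✓, 26 ✗, 27 ✗, 32 ✗, 36 ✗
A ∩ B = {25}

{25}


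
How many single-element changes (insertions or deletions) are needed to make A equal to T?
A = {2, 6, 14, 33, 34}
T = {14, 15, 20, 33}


Set A = {2, 6, 14, 33, 34}
Set T = {14, 15, 20, 33}
Elements to remove from A (in A, not in T): {2, 6, 34} → 3 removals
Elements to add to A (in T, not in A): {15, 20} → 2 additions
Total edits = 3 + 2 = 5

5


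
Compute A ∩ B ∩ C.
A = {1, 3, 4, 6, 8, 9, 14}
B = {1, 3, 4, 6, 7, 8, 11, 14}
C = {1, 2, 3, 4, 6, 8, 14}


Set A = {1, 3, 4, 6, 8, 9, 14}
Set B = {1, 3, 4, 6, 7, 8, 11, 14}
Set C = {1, 2, 3, 4, 6, 8, 14}
First, A ∩ B = {1, 3, 4, 6, 8, 14}
Then, (A ∩ B) ∩ C = {1, 3, 4, 6, 8, 14}

{1, 3, 4, 6, 8, 14}


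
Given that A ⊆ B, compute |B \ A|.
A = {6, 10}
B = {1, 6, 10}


Set A = {6, 10}, |A| = 2
Set B = {1, 6, 10}, |B| = 3
Since A ⊆ B: B \ A = {1}
|B| - |A| = 3 - 2 = 1

1


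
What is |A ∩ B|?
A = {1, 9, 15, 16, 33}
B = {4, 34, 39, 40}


Set A = {1, 9, 15, 16, 33}
Set B = {4, 34, 39, 40}
A ∩ B = {}
|A ∩ B| = 0

0


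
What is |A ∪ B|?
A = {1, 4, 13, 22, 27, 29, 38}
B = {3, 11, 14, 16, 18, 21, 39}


Set A = {1, 4, 13, 22, 27, 29, 38}, |A| = 7
Set B = {3, 11, 14, 16, 18, 21, 39}, |B| = 7
A ∩ B = {}, |A ∩ B| = 0
|A ∪ B| = |A| + |B| - |A ∩ B| = 7 + 7 - 0 = 14

14


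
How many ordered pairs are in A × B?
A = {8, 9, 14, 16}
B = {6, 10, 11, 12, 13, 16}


Set A = {8, 9, 14, 16} has 4 elements.
Set B = {6, 10, 11, 12, 13, 16} has 6 elements.
|A × B| = |A| × |B| = 4 × 6 = 24

24


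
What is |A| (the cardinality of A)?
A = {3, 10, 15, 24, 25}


Set A = {3, 10, 15, 24, 25}
Listing elements: 3, 10, 15, 24, 25
Counting: 5 elements
|A| = 5

5


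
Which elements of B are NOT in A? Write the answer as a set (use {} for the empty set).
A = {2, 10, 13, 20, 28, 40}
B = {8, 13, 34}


Set A = {2, 10, 13, 20, 28, 40}
Set B = {8, 13, 34}
Check each element of B against A:
8 ∉ A (include), 13 ∈ A, 34 ∉ A (include)
Elements of B not in A: {8, 34}

{8, 34}


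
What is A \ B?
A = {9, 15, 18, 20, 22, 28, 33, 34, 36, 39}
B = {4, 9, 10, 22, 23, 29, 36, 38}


Set A = {9, 15, 18, 20, 22, 28, 33, 34, 36, 39}
Set B = {4, 9, 10, 22, 23, 29, 36, 38}
A \ B includes elements in A that are not in B.
Check each element of A:
9 (in B, remove), 15 (not in B, keep), 18 (not in B, keep), 20 (not in B, keep), 22 (in B, remove), 28 (not in B, keep), 33 (not in B, keep), 34 (not in B, keep), 36 (in B, remove), 39 (not in B, keep)
A \ B = {15, 18, 20, 28, 33, 34, 39}

{15, 18, 20, 28, 33, 34, 39}


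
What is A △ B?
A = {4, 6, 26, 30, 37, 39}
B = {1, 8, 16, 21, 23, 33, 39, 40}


Set A = {4, 6, 26, 30, 37, 39}
Set B = {1, 8, 16, 21, 23, 33, 39, 40}
A △ B = (A \ B) ∪ (B \ A)
Elements in A but not B: {4, 6, 26, 30, 37}
Elements in B but not A: {1, 8, 16, 21, 23, 33, 40}
A △ B = {1, 4, 6, 8, 16, 21, 23, 26, 30, 33, 37, 40}

{1, 4, 6, 8, 16, 21, 23, 26, 30, 33, 37, 40}


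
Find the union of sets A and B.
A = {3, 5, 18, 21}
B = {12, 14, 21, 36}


Set A = {3, 5, 18, 21}
Set B = {12, 14, 21, 36}
A ∪ B includes all elements in either set.
Elements from A: {3, 5, 18, 21}
Elements from B not already included: {12, 14, 36}
A ∪ B = {3, 5, 12, 14, 18, 21, 36}

{3, 5, 12, 14, 18, 21, 36}


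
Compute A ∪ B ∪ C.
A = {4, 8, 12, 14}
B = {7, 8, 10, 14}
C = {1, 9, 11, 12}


Set A = {4, 8, 12, 14}
Set B = {7, 8, 10, 14}
Set C = {1, 9, 11, 12}
First, A ∪ B = {4, 7, 8, 10, 12, 14}
Then, (A ∪ B) ∪ C = {1, 4, 7, 8, 9, 10, 11, 12, 14}

{1, 4, 7, 8, 9, 10, 11, 12, 14}


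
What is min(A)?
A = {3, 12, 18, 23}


Set A = {3, 12, 18, 23}
Elements in ascending order: 3, 12, 18, 23
The smallest element is 3.

3


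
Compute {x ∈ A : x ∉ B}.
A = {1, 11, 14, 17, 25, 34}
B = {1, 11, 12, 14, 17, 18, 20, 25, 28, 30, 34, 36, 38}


Set A = {1, 11, 14, 17, 25, 34}
Set B = {1, 11, 12, 14, 17, 18, 20, 25, 28, 30, 34, 36, 38}
Check each element of A against B:
1 ∈ B, 11 ∈ B, 14 ∈ B, 17 ∈ B, 25 ∈ B, 34 ∈ B
Elements of A not in B: {}

{}


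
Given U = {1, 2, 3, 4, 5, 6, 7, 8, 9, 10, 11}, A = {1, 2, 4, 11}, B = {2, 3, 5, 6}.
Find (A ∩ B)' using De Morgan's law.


U = {1, 2, 3, 4, 5, 6, 7, 8, 9, 10, 11}
A = {1, 2, 4, 11}, B = {2, 3, 5, 6}
A ∩ B = {2}
(A ∩ B)' = U \ (A ∩ B) = {1, 3, 4, 5, 6, 7, 8, 9, 10, 11}
Verification via A' ∪ B': A' = {3, 5, 6, 7, 8, 9, 10}, B' = {1, 4, 7, 8, 9, 10, 11}
A' ∪ B' = {1, 3, 4, 5, 6, 7, 8, 9, 10, 11} ✓

{1, 3, 4, 5, 6, 7, 8, 9, 10, 11}


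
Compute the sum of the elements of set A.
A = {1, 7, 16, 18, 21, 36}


Set A = {1, 7, 16, 18, 21, 36}
Sum = 1 + 7 + 16 + 18 + 21 + 36 = 99

99


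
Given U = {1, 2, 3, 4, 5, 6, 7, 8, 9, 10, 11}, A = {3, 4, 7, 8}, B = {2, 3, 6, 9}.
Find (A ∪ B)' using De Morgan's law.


U = {1, 2, 3, 4, 5, 6, 7, 8, 9, 10, 11}
A = {3, 4, 7, 8}, B = {2, 3, 6, 9}
A ∪ B = {2, 3, 4, 6, 7, 8, 9}
(A ∪ B)' = U \ (A ∪ B) = {1, 5, 10, 11}
Verification via A' ∩ B': A' = {1, 2, 5, 6, 9, 10, 11}, B' = {1, 4, 5, 7, 8, 10, 11}
A' ∩ B' = {1, 5, 10, 11} ✓

{1, 5, 10, 11}


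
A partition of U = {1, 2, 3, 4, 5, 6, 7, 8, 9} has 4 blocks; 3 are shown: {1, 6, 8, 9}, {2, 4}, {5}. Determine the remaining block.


U = {1, 2, 3, 4, 5, 6, 7, 8, 9}
Shown blocks: {1, 6, 8, 9}, {2, 4}, {5}
A partition's blocks are pairwise disjoint and cover U, so the missing block = U \ (union of shown blocks).
Union of shown blocks: {1, 2, 4, 5, 6, 8, 9}
Missing block = U \ (union) = {3, 7}

{3, 7}


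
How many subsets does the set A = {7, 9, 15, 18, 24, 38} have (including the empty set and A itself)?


Set A = {7, 9, 15, 18, 24, 38}
|A| = 6
The power set P(A) contains all subsets of A.
|P(A)| = 2^|A| = 2^6 = 64

64


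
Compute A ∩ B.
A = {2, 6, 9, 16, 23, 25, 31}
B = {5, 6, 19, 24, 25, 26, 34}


Set A = {2, 6, 9, 16, 23, 25, 31}
Set B = {5, 6, 19, 24, 25, 26, 34}
A ∩ B includes only elements in both sets.
Check each element of A against B:
2 ✗, 6 ✓, 9 ✗, 16 ✗, 23 ✗, 25 ✓, 31 ✗
A ∩ B = {6, 25}

{6, 25}


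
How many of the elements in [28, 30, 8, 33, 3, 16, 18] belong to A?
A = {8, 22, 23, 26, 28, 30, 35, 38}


Set A = {8, 22, 23, 26, 28, 30, 35, 38}
Candidates: [28, 30, 8, 33, 3, 16, 18]
Check each candidate:
28 ∈ A, 30 ∈ A, 8 ∈ A, 33 ∉ A, 3 ∉ A, 16 ∉ A, 18 ∉ A
Count of candidates in A: 3

3


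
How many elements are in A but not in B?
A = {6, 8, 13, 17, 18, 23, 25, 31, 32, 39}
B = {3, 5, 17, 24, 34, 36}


Set A = {6, 8, 13, 17, 18, 23, 25, 31, 32, 39}
Set B = {3, 5, 17, 24, 34, 36}
A \ B = {6, 8, 13, 18, 23, 25, 31, 32, 39}
|A \ B| = 9

9


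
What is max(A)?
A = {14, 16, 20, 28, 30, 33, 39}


Set A = {14, 16, 20, 28, 30, 33, 39}
Elements in ascending order: 14, 16, 20, 28, 30, 33, 39
The largest element is 39.

39


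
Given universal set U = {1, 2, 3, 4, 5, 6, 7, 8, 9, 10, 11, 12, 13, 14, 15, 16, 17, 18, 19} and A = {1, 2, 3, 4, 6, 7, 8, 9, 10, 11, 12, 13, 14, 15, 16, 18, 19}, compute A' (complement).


Universal set U = {1, 2, 3, 4, 5, 6, 7, 8, 9, 10, 11, 12, 13, 14, 15, 16, 17, 18, 19}
Set A = {1, 2, 3, 4, 6, 7, 8, 9, 10, 11, 12, 13, 14, 15, 16, 18, 19}
A' = U \ A = elements in U but not in A
Checking each element of U:
1 (in A, exclude), 2 (in A, exclude), 3 (in A, exclude), 4 (in A, exclude), 5 (not in A, include), 6 (in A, exclude), 7 (in A, exclude), 8 (in A, exclude), 9 (in A, exclude), 10 (in A, exclude), 11 (in A, exclude), 12 (in A, exclude), 13 (in A, exclude), 14 (in A, exclude), 15 (in A, exclude), 16 (in A, exclude), 17 (not in A, include), 18 (in A, exclude), 19 (in A, exclude)
A' = {5, 17}

{5, 17}


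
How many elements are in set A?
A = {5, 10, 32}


Set A = {5, 10, 32}
Listing elements: 5, 10, 32
Counting: 3 elements
|A| = 3

3


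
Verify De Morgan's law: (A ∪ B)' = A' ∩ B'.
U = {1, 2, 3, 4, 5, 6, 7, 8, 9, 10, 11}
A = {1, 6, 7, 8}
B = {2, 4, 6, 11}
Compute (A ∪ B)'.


U = {1, 2, 3, 4, 5, 6, 7, 8, 9, 10, 11}
A = {1, 6, 7, 8}, B = {2, 4, 6, 11}
A ∪ B = {1, 2, 4, 6, 7, 8, 11}
(A ∪ B)' = U \ (A ∪ B) = {3, 5, 9, 10}
Verification via A' ∩ B': A' = {2, 3, 4, 5, 9, 10, 11}, B' = {1, 3, 5, 7, 8, 9, 10}
A' ∩ B' = {3, 5, 9, 10} ✓

{3, 5, 9, 10}


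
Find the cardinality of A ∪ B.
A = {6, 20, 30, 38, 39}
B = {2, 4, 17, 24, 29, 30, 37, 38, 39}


Set A = {6, 20, 30, 38, 39}, |A| = 5
Set B = {2, 4, 17, 24, 29, 30, 37, 38, 39}, |B| = 9
A ∩ B = {30, 38, 39}, |A ∩ B| = 3
|A ∪ B| = |A| + |B| - |A ∩ B| = 5 + 9 - 3 = 11

11


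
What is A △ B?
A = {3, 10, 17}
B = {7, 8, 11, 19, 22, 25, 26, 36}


Set A = {3, 10, 17}
Set B = {7, 8, 11, 19, 22, 25, 26, 36}
A △ B = (A \ B) ∪ (B \ A)
Elements in A but not B: {3, 10, 17}
Elements in B but not A: {7, 8, 11, 19, 22, 25, 26, 36}
A △ B = {3, 7, 8, 10, 11, 17, 19, 22, 25, 26, 36}

{3, 7, 8, 10, 11, 17, 19, 22, 25, 26, 36}


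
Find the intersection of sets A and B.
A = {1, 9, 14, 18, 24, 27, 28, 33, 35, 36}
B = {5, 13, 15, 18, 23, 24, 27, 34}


Set A = {1, 9, 14, 18, 24, 27, 28, 33, 35, 36}
Set B = {5, 13, 15, 18, 23, 24, 27, 34}
A ∩ B includes only elements in both sets.
Check each element of A against B:
1 ✗, 9 ✗, 14 ✗, 18 ✓, 24 ✓, 27 ✓, 28 ✗, 33 ✗, 35 ✗, 36 ✗
A ∩ B = {18, 24, 27}

{18, 24, 27}


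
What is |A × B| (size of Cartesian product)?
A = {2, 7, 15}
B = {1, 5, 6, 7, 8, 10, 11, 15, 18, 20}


Set A = {2, 7, 15} has 3 elements.
Set B = {1, 5, 6, 7, 8, 10, 11, 15, 18, 20} has 10 elements.
|A × B| = |A| × |B| = 3 × 10 = 30

30


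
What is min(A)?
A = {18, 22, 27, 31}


Set A = {18, 22, 27, 31}
Elements in ascending order: 18, 22, 27, 31
The smallest element is 18.

18


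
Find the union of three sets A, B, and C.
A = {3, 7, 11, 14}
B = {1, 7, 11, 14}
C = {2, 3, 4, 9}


Set A = {3, 7, 11, 14}
Set B = {1, 7, 11, 14}
Set C = {2, 3, 4, 9}
First, A ∪ B = {1, 3, 7, 11, 14}
Then, (A ∪ B) ∪ C = {1, 2, 3, 4, 7, 9, 11, 14}

{1, 2, 3, 4, 7, 9, 11, 14}


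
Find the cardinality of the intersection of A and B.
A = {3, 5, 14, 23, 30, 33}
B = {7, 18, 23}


Set A = {3, 5, 14, 23, 30, 33}
Set B = {7, 18, 23}
A ∩ B = {23}
|A ∩ B| = 1

1


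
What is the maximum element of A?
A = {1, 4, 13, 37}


Set A = {1, 4, 13, 37}
Elements in ascending order: 1, 4, 13, 37
The largest element is 37.

37


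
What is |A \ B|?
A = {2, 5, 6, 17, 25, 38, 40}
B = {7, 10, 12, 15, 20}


Set A = {2, 5, 6, 17, 25, 38, 40}
Set B = {7, 10, 12, 15, 20}
A \ B = {2, 5, 6, 17, 25, 38, 40}
|A \ B| = 7

7


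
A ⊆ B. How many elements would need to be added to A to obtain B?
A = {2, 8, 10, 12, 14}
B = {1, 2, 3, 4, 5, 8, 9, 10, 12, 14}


Set A = {2, 8, 10, 12, 14}, |A| = 5
Set B = {1, 2, 3, 4, 5, 8, 9, 10, 12, 14}, |B| = 10
Since A ⊆ B: B \ A = {1, 3, 4, 5, 9}
|B| - |A| = 10 - 5 = 5

5


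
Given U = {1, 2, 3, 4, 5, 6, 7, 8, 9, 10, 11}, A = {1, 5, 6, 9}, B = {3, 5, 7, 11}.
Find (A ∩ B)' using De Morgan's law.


U = {1, 2, 3, 4, 5, 6, 7, 8, 9, 10, 11}
A = {1, 5, 6, 9}, B = {3, 5, 7, 11}
A ∩ B = {5}
(A ∩ B)' = U \ (A ∩ B) = {1, 2, 3, 4, 6, 7, 8, 9, 10, 11}
Verification via A' ∪ B': A' = {2, 3, 4, 7, 8, 10, 11}, B' = {1, 2, 4, 6, 8, 9, 10}
A' ∪ B' = {1, 2, 3, 4, 6, 7, 8, 9, 10, 11} ✓

{1, 2, 3, 4, 6, 7, 8, 9, 10, 11}


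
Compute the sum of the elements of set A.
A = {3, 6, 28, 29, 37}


Set A = {3, 6, 28, 29, 37}
Sum = 3 + 6 + 28 + 29 + 37 = 103

103


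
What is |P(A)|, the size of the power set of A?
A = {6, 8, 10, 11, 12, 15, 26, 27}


Set A = {6, 8, 10, 11, 12, 15, 26, 27}
|A| = 8
The power set P(A) contains all subsets of A.
|P(A)| = 2^|A| = 2^8 = 256

256


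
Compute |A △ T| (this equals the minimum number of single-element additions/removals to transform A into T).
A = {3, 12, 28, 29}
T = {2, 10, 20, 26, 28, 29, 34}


Set A = {3, 12, 28, 29}
Set T = {2, 10, 20, 26, 28, 29, 34}
Elements to remove from A (in A, not in T): {3, 12} → 2 removals
Elements to add to A (in T, not in A): {2, 10, 20, 26, 34} → 5 additions
Total edits = 2 + 5 = 7

7


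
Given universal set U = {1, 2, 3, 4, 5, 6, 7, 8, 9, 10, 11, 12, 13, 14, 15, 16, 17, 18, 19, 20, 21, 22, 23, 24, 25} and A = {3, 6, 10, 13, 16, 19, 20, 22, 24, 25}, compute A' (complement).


Universal set U = {1, 2, 3, 4, 5, 6, 7, 8, 9, 10, 11, 12, 13, 14, 15, 16, 17, 18, 19, 20, 21, 22, 23, 24, 25}
Set A = {3, 6, 10, 13, 16, 19, 20, 22, 24, 25}
A' = U \ A = elements in U but not in A
Checking each element of U:
1 (not in A, include), 2 (not in A, include), 3 (in A, exclude), 4 (not in A, include), 5 (not in A, include), 6 (in A, exclude), 7 (not in A, include), 8 (not in A, include), 9 (not in A, include), 10 (in A, exclude), 11 (not in A, include), 12 (not in A, include), 13 (in A, exclude), 14 (not in A, include), 15 (not in A, include), 16 (in A, exclude), 17 (not in A, include), 18 (not in A, include), 19 (in A, exclude), 20 (in A, exclude), 21 (not in A, include), 22 (in A, exclude), 23 (not in A, include), 24 (in A, exclude), 25 (in A, exclude)
A' = {1, 2, 4, 5, 7, 8, 9, 11, 12, 14, 15, 17, 18, 21, 23}

{1, 2, 4, 5, 7, 8, 9, 11, 12, 14, 15, 17, 18, 21, 23}


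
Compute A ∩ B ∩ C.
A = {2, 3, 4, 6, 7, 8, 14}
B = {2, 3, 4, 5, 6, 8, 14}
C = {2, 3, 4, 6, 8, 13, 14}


Set A = {2, 3, 4, 6, 7, 8, 14}
Set B = {2, 3, 4, 5, 6, 8, 14}
Set C = {2, 3, 4, 6, 8, 13, 14}
First, A ∩ B = {2, 3, 4, 6, 8, 14}
Then, (A ∩ B) ∩ C = {2, 3, 4, 6, 8, 14}

{2, 3, 4, 6, 8, 14}


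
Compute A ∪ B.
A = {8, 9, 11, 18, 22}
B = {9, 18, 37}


Set A = {8, 9, 11, 18, 22}
Set B = {9, 18, 37}
A ∪ B includes all elements in either set.
Elements from A: {8, 9, 11, 18, 22}
Elements from B not already included: {37}
A ∪ B = {8, 9, 11, 18, 22, 37}

{8, 9, 11, 18, 22, 37}


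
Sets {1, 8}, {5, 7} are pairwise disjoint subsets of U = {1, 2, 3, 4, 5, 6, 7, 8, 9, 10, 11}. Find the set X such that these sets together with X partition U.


U = {1, 2, 3, 4, 5, 6, 7, 8, 9, 10, 11}
Shown blocks: {1, 8}, {5, 7}
A partition's blocks are pairwise disjoint and cover U, so the missing block = U \ (union of shown blocks).
Union of shown blocks: {1, 5, 7, 8}
Missing block = U \ (union) = {2, 3, 4, 6, 9, 10, 11}

{2, 3, 4, 6, 9, 10, 11}


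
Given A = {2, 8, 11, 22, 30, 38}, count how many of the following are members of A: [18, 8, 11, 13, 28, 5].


Set A = {2, 8, 11, 22, 30, 38}
Candidates: [18, 8, 11, 13, 28, 5]
Check each candidate:
18 ∉ A, 8 ∈ A, 11 ∈ A, 13 ∉ A, 28 ∉ A, 5 ∉ A
Count of candidates in A: 2

2


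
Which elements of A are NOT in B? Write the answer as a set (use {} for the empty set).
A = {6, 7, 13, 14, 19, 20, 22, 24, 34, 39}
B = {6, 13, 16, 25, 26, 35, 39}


Set A = {6, 7, 13, 14, 19, 20, 22, 24, 34, 39}
Set B = {6, 13, 16, 25, 26, 35, 39}
Check each element of A against B:
6 ∈ B, 7 ∉ B (include), 13 ∈ B, 14 ∉ B (include), 19 ∉ B (include), 20 ∉ B (include), 22 ∉ B (include), 24 ∉ B (include), 34 ∉ B (include), 39 ∈ B
Elements of A not in B: {7, 14, 19, 20, 22, 24, 34}

{7, 14, 19, 20, 22, 24, 34}


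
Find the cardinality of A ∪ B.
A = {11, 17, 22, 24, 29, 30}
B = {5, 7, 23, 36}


Set A = {11, 17, 22, 24, 29, 30}, |A| = 6
Set B = {5, 7, 23, 36}, |B| = 4
A ∩ B = {}, |A ∩ B| = 0
|A ∪ B| = |A| + |B| - |A ∩ B| = 6 + 4 - 0 = 10

10


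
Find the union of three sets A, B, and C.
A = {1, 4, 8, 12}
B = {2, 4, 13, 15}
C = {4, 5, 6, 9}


Set A = {1, 4, 8, 12}
Set B = {2, 4, 13, 15}
Set C = {4, 5, 6, 9}
First, A ∪ B = {1, 2, 4, 8, 12, 13, 15}
Then, (A ∪ B) ∪ C = {1, 2, 4, 5, 6, 8, 9, 12, 13, 15}

{1, 2, 4, 5, 6, 8, 9, 12, 13, 15}


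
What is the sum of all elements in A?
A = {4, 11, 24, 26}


Set A = {4, 11, 24, 26}
Sum = 4 + 11 + 24 + 26 = 65

65


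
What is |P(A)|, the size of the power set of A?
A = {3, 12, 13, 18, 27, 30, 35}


Set A = {3, 12, 13, 18, 27, 30, 35}
|A| = 7
The power set P(A) contains all subsets of A.
|P(A)| = 2^|A| = 2^7 = 128

128


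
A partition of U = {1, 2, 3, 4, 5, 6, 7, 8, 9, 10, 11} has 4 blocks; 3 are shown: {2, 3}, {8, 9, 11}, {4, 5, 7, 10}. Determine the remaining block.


U = {1, 2, 3, 4, 5, 6, 7, 8, 9, 10, 11}
Shown blocks: {2, 3}, {8, 9, 11}, {4, 5, 7, 10}
A partition's blocks are pairwise disjoint and cover U, so the missing block = U \ (union of shown blocks).
Union of shown blocks: {2, 3, 4, 5, 7, 8, 9, 10, 11}
Missing block = U \ (union) = {1, 6}

{1, 6}


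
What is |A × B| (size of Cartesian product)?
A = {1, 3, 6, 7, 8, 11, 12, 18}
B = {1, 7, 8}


Set A = {1, 3, 6, 7, 8, 11, 12, 18} has 8 elements.
Set B = {1, 7, 8} has 3 elements.
|A × B| = |A| × |B| = 8 × 3 = 24

24


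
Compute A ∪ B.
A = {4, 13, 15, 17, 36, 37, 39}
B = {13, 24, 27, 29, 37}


Set A = {4, 13, 15, 17, 36, 37, 39}
Set B = {13, 24, 27, 29, 37}
A ∪ B includes all elements in either set.
Elements from A: {4, 13, 15, 17, 36, 37, 39}
Elements from B not already included: {24, 27, 29}
A ∪ B = {4, 13, 15, 17, 24, 27, 29, 36, 37, 39}

{4, 13, 15, 17, 24, 27, 29, 36, 37, 39}


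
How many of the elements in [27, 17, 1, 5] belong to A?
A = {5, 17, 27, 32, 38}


Set A = {5, 17, 27, 32, 38}
Candidates: [27, 17, 1, 5]
Check each candidate:
27 ∈ A, 17 ∈ A, 1 ∉ A, 5 ∈ A
Count of candidates in A: 3

3


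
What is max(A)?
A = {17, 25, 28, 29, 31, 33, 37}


Set A = {17, 25, 28, 29, 31, 33, 37}
Elements in ascending order: 17, 25, 28, 29, 31, 33, 37
The largest element is 37.

37


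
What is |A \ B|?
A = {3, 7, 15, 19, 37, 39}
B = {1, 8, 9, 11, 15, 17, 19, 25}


Set A = {3, 7, 15, 19, 37, 39}
Set B = {1, 8, 9, 11, 15, 17, 19, 25}
A \ B = {3, 7, 37, 39}
|A \ B| = 4

4


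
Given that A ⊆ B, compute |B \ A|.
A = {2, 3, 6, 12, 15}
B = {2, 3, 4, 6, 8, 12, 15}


Set A = {2, 3, 6, 12, 15}, |A| = 5
Set B = {2, 3, 4, 6, 8, 12, 15}, |B| = 7
Since A ⊆ B: B \ A = {4, 8}
|B| - |A| = 7 - 5 = 2

2


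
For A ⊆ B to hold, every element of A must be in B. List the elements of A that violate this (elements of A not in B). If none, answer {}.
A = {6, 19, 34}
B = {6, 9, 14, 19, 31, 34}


Set A = {6, 19, 34}
Set B = {6, 9, 14, 19, 31, 34}
Check each element of A against B:
6 ∈ B, 19 ∈ B, 34 ∈ B
Elements of A not in B: {}

{}


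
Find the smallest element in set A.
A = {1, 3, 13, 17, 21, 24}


Set A = {1, 3, 13, 17, 21, 24}
Elements in ascending order: 1, 3, 13, 17, 21, 24
The smallest element is 1.

1


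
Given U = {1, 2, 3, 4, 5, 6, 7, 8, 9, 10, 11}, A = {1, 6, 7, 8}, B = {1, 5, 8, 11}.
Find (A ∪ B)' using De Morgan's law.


U = {1, 2, 3, 4, 5, 6, 7, 8, 9, 10, 11}
A = {1, 6, 7, 8}, B = {1, 5, 8, 11}
A ∪ B = {1, 5, 6, 7, 8, 11}
(A ∪ B)' = U \ (A ∪ B) = {2, 3, 4, 9, 10}
Verification via A' ∩ B': A' = {2, 3, 4, 5, 9, 10, 11}, B' = {2, 3, 4, 6, 7, 9, 10}
A' ∩ B' = {2, 3, 4, 9, 10} ✓

{2, 3, 4, 9, 10}


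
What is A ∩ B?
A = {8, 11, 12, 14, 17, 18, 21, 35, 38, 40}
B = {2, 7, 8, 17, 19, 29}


Set A = {8, 11, 12, 14, 17, 18, 21, 35, 38, 40}
Set B = {2, 7, 8, 17, 19, 29}
A ∩ B includes only elements in both sets.
Check each element of A against B:
8 ✓, 11 ✗, 12 ✗, 14 ✗, 17 ✓, 18 ✗, 21 ✗, 35 ✗, 38 ✗, 40 ✗
A ∩ B = {8, 17}

{8, 17}


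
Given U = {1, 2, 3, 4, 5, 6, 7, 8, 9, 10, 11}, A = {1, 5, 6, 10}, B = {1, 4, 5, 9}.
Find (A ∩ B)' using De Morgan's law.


U = {1, 2, 3, 4, 5, 6, 7, 8, 9, 10, 11}
A = {1, 5, 6, 10}, B = {1, 4, 5, 9}
A ∩ B = {1, 5}
(A ∩ B)' = U \ (A ∩ B) = {2, 3, 4, 6, 7, 8, 9, 10, 11}
Verification via A' ∪ B': A' = {2, 3, 4, 7, 8, 9, 11}, B' = {2, 3, 6, 7, 8, 10, 11}
A' ∪ B' = {2, 3, 4, 6, 7, 8, 9, 10, 11} ✓

{2, 3, 4, 6, 7, 8, 9, 10, 11}


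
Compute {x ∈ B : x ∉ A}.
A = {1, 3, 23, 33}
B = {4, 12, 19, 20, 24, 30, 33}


Set A = {1, 3, 23, 33}
Set B = {4, 12, 19, 20, 24, 30, 33}
Check each element of B against A:
4 ∉ A (include), 12 ∉ A (include), 19 ∉ A (include), 20 ∉ A (include), 24 ∉ A (include), 30 ∉ A (include), 33 ∈ A
Elements of B not in A: {4, 12, 19, 20, 24, 30}

{4, 12, 19, 20, 24, 30}


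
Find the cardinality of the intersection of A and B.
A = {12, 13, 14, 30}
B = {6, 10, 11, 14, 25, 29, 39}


Set A = {12, 13, 14, 30}
Set B = {6, 10, 11, 14, 25, 29, 39}
A ∩ B = {14}
|A ∩ B| = 1

1


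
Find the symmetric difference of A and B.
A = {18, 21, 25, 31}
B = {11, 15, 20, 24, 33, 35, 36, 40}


Set A = {18, 21, 25, 31}
Set B = {11, 15, 20, 24, 33, 35, 36, 40}
A △ B = (A \ B) ∪ (B \ A)
Elements in A but not B: {18, 21, 25, 31}
Elements in B but not A: {11, 15, 20, 24, 33, 35, 36, 40}
A △ B = {11, 15, 18, 20, 21, 24, 25, 31, 33, 35, 36, 40}

{11, 15, 18, 20, 21, 24, 25, 31, 33, 35, 36, 40}


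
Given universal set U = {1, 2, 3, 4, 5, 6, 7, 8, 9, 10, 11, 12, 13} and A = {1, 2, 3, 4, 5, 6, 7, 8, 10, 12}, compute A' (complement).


Universal set U = {1, 2, 3, 4, 5, 6, 7, 8, 9, 10, 11, 12, 13}
Set A = {1, 2, 3, 4, 5, 6, 7, 8, 10, 12}
A' = U \ A = elements in U but not in A
Checking each element of U:
1 (in A, exclude), 2 (in A, exclude), 3 (in A, exclude), 4 (in A, exclude), 5 (in A, exclude), 6 (in A, exclude), 7 (in A, exclude), 8 (in A, exclude), 9 (not in A, include), 10 (in A, exclude), 11 (not in A, include), 12 (in A, exclude), 13 (not in A, include)
A' = {9, 11, 13}

{9, 11, 13}


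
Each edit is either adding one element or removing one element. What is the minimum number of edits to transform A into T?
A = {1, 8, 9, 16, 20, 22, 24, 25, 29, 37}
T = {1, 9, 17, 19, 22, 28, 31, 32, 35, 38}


Set A = {1, 8, 9, 16, 20, 22, 24, 25, 29, 37}
Set T = {1, 9, 17, 19, 22, 28, 31, 32, 35, 38}
Elements to remove from A (in A, not in T): {8, 16, 20, 24, 25, 29, 37} → 7 removals
Elements to add to A (in T, not in A): {17, 19, 28, 31, 32, 35, 38} → 7 additions
Total edits = 7 + 7 = 14

14


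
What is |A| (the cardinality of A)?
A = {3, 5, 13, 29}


Set A = {3, 5, 13, 29}
Listing elements: 3, 5, 13, 29
Counting: 4 elements
|A| = 4

4


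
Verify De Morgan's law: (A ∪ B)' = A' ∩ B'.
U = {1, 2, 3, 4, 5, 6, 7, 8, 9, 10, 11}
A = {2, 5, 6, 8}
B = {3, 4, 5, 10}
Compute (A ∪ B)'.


U = {1, 2, 3, 4, 5, 6, 7, 8, 9, 10, 11}
A = {2, 5, 6, 8}, B = {3, 4, 5, 10}
A ∪ B = {2, 3, 4, 5, 6, 8, 10}
(A ∪ B)' = U \ (A ∪ B) = {1, 7, 9, 11}
Verification via A' ∩ B': A' = {1, 3, 4, 7, 9, 10, 11}, B' = {1, 2, 6, 7, 8, 9, 11}
A' ∩ B' = {1, 7, 9, 11} ✓

{1, 7, 9, 11}


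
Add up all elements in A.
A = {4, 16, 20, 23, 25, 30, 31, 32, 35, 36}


Set A = {4, 16, 20, 23, 25, 30, 31, 32, 35, 36}
Sum = 4 + 16 + 20 + 23 + 25 + 30 + 31 + 32 + 35 + 36 = 252

252


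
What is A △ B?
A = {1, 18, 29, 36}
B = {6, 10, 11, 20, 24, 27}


Set A = {1, 18, 29, 36}
Set B = {6, 10, 11, 20, 24, 27}
A △ B = (A \ B) ∪ (B \ A)
Elements in A but not B: {1, 18, 29, 36}
Elements in B but not A: {6, 10, 11, 20, 24, 27}
A △ B = {1, 6, 10, 11, 18, 20, 24, 27, 29, 36}

{1, 6, 10, 11, 18, 20, 24, 27, 29, 36}


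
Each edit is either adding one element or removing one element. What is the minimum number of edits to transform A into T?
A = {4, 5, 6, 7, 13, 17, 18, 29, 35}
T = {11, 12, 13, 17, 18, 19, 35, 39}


Set A = {4, 5, 6, 7, 13, 17, 18, 29, 35}
Set T = {11, 12, 13, 17, 18, 19, 35, 39}
Elements to remove from A (in A, not in T): {4, 5, 6, 7, 29} → 5 removals
Elements to add to A (in T, not in A): {11, 12, 19, 39} → 4 additions
Total edits = 5 + 4 = 9

9


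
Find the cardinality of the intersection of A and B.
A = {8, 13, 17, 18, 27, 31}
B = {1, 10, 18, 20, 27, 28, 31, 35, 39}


Set A = {8, 13, 17, 18, 27, 31}
Set B = {1, 10, 18, 20, 27, 28, 31, 35, 39}
A ∩ B = {18, 27, 31}
|A ∩ B| = 3

3


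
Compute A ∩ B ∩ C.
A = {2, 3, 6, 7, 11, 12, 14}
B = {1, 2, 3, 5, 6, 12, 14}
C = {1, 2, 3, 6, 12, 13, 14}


Set A = {2, 3, 6, 7, 11, 12, 14}
Set B = {1, 2, 3, 5, 6, 12, 14}
Set C = {1, 2, 3, 6, 12, 13, 14}
First, A ∩ B = {2, 3, 6, 12, 14}
Then, (A ∩ B) ∩ C = {2, 3, 6, 12, 14}

{2, 3, 6, 12, 14}


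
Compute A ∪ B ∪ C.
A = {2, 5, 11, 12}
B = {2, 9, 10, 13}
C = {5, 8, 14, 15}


Set A = {2, 5, 11, 12}
Set B = {2, 9, 10, 13}
Set C = {5, 8, 14, 15}
First, A ∪ B = {2, 5, 9, 10, 11, 12, 13}
Then, (A ∪ B) ∪ C = {2, 5, 8, 9, 10, 11, 12, 13, 14, 15}

{2, 5, 8, 9, 10, 11, 12, 13, 14, 15}


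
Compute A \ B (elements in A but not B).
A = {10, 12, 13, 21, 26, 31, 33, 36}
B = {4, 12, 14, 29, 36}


Set A = {10, 12, 13, 21, 26, 31, 33, 36}
Set B = {4, 12, 14, 29, 36}
A \ B includes elements in A that are not in B.
Check each element of A:
10 (not in B, keep), 12 (in B, remove), 13 (not in B, keep), 21 (not in B, keep), 26 (not in B, keep), 31 (not in B, keep), 33 (not in B, keep), 36 (in B, remove)
A \ B = {10, 13, 21, 26, 31, 33}

{10, 13, 21, 26, 31, 33}


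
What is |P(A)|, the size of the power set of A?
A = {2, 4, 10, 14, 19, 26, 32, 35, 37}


Set A = {2, 4, 10, 14, 19, 26, 32, 35, 37}
|A| = 9
The power set P(A) contains all subsets of A.
|P(A)| = 2^|A| = 2^9 = 512

512


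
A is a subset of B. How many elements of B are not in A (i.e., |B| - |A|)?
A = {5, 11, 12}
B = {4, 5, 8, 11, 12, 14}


Set A = {5, 11, 12}, |A| = 3
Set B = {4, 5, 8, 11, 12, 14}, |B| = 6
Since A ⊆ B: B \ A = {4, 8, 14}
|B| - |A| = 6 - 3 = 3

3


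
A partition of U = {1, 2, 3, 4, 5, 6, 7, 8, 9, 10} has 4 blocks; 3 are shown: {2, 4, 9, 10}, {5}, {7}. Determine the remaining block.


U = {1, 2, 3, 4, 5, 6, 7, 8, 9, 10}
Shown blocks: {2, 4, 9, 10}, {5}, {7}
A partition's blocks are pairwise disjoint and cover U, so the missing block = U \ (union of shown blocks).
Union of shown blocks: {2, 4, 5, 7, 9, 10}
Missing block = U \ (union) = {1, 3, 6, 8}

{1, 3, 6, 8}


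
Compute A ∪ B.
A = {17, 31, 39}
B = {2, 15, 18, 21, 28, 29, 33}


Set A = {17, 31, 39}
Set B = {2, 15, 18, 21, 28, 29, 33}
A ∪ B includes all elements in either set.
Elements from A: {17, 31, 39}
Elements from B not already included: {2, 15, 18, 21, 28, 29, 33}
A ∪ B = {2, 15, 17, 18, 21, 28, 29, 31, 33, 39}

{2, 15, 17, 18, 21, 28, 29, 31, 33, 39}


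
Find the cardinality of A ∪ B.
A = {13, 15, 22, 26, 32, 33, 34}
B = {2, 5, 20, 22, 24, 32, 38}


Set A = {13, 15, 22, 26, 32, 33, 34}, |A| = 7
Set B = {2, 5, 20, 22, 24, 32, 38}, |B| = 7
A ∩ B = {22, 32}, |A ∩ B| = 2
|A ∪ B| = |A| + |B| - |A ∩ B| = 7 + 7 - 2 = 12

12


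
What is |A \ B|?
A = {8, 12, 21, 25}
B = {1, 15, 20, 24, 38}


Set A = {8, 12, 21, 25}
Set B = {1, 15, 20, 24, 38}
A \ B = {8, 12, 21, 25}
|A \ B| = 4

4


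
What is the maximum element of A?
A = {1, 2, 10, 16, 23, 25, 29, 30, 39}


Set A = {1, 2, 10, 16, 23, 25, 29, 30, 39}
Elements in ascending order: 1, 2, 10, 16, 23, 25, 29, 30, 39
The largest element is 39.

39


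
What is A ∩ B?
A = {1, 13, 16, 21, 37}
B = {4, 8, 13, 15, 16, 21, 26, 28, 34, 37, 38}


Set A = {1, 13, 16, 21, 37}
Set B = {4, 8, 13, 15, 16, 21, 26, 28, 34, 37, 38}
A ∩ B includes only elements in both sets.
Check each element of A against B:
1 ✗, 13 ✓, 16 ✓, 21 ✓, 37 ✓
A ∩ B = {13, 16, 21, 37}

{13, 16, 21, 37}


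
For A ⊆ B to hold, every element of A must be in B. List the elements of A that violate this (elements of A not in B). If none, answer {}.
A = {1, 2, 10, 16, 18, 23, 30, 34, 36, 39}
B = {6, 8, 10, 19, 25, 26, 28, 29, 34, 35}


Set A = {1, 2, 10, 16, 18, 23, 30, 34, 36, 39}
Set B = {6, 8, 10, 19, 25, 26, 28, 29, 34, 35}
Check each element of A against B:
1 ∉ B (include), 2 ∉ B (include), 10 ∈ B, 16 ∉ B (include), 18 ∉ B (include), 23 ∉ B (include), 30 ∉ B (include), 34 ∈ B, 36 ∉ B (include), 39 ∉ B (include)
Elements of A not in B: {1, 2, 16, 18, 23, 30, 36, 39}

{1, 2, 16, 18, 23, 30, 36, 39}


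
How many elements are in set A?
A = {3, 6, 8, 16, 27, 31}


Set A = {3, 6, 8, 16, 27, 31}
Listing elements: 3, 6, 8, 16, 27, 31
Counting: 6 elements
|A| = 6

6


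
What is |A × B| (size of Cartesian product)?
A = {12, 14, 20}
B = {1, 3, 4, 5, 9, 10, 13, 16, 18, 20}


Set A = {12, 14, 20} has 3 elements.
Set B = {1, 3, 4, 5, 9, 10, 13, 16, 18, 20} has 10 elements.
|A × B| = |A| × |B| = 3 × 10 = 30

30


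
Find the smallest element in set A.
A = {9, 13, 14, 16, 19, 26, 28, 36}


Set A = {9, 13, 14, 16, 19, 26, 28, 36}
Elements in ascending order: 9, 13, 14, 16, 19, 26, 28, 36
The smallest element is 9.

9


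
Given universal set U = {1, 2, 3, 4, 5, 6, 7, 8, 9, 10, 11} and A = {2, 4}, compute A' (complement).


Universal set U = {1, 2, 3, 4, 5, 6, 7, 8, 9, 10, 11}
Set A = {2, 4}
A' = U \ A = elements in U but not in A
Checking each element of U:
1 (not in A, include), 2 (in A, exclude), 3 (not in A, include), 4 (in A, exclude), 5 (not in A, include), 6 (not in A, include), 7 (not in A, include), 8 (not in A, include), 9 (not in A, include), 10 (not in A, include), 11 (not in A, include)
A' = {1, 3, 5, 6, 7, 8, 9, 10, 11}

{1, 3, 5, 6, 7, 8, 9, 10, 11}


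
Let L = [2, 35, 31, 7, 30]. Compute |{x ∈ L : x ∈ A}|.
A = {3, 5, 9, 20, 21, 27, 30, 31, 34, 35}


Set A = {3, 5, 9, 20, 21, 27, 30, 31, 34, 35}
Candidates: [2, 35, 31, 7, 30]
Check each candidate:
2 ∉ A, 35 ∈ A, 31 ∈ A, 7 ∉ A, 30 ∈ A
Count of candidates in A: 3

3


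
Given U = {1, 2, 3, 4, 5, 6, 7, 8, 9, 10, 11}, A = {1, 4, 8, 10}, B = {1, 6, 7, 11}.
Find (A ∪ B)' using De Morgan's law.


U = {1, 2, 3, 4, 5, 6, 7, 8, 9, 10, 11}
A = {1, 4, 8, 10}, B = {1, 6, 7, 11}
A ∪ B = {1, 4, 6, 7, 8, 10, 11}
(A ∪ B)' = U \ (A ∪ B) = {2, 3, 5, 9}
Verification via A' ∩ B': A' = {2, 3, 5, 6, 7, 9, 11}, B' = {2, 3, 4, 5, 8, 9, 10}
A' ∩ B' = {2, 3, 5, 9} ✓

{2, 3, 5, 9}


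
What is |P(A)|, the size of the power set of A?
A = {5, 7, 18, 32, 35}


Set A = {5, 7, 18, 32, 35}
|A| = 5
The power set P(A) contains all subsets of A.
|P(A)| = 2^|A| = 2^5 = 32

32


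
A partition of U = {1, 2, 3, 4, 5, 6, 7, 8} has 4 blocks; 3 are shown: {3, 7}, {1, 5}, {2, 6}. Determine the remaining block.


U = {1, 2, 3, 4, 5, 6, 7, 8}
Shown blocks: {3, 7}, {1, 5}, {2, 6}
A partition's blocks are pairwise disjoint and cover U, so the missing block = U \ (union of shown blocks).
Union of shown blocks: {1, 2, 3, 5, 6, 7}
Missing block = U \ (union) = {4, 8}

{4, 8}


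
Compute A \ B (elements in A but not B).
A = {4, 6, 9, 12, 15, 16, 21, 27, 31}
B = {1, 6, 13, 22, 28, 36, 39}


Set A = {4, 6, 9, 12, 15, 16, 21, 27, 31}
Set B = {1, 6, 13, 22, 28, 36, 39}
A \ B includes elements in A that are not in B.
Check each element of A:
4 (not in B, keep), 6 (in B, remove), 9 (not in B, keep), 12 (not in B, keep), 15 (not in B, keep), 16 (not in B, keep), 21 (not in B, keep), 27 (not in B, keep), 31 (not in B, keep)
A \ B = {4, 9, 12, 15, 16, 21, 27, 31}

{4, 9, 12, 15, 16, 21, 27, 31}


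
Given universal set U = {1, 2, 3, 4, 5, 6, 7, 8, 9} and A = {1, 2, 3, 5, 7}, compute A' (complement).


Universal set U = {1, 2, 3, 4, 5, 6, 7, 8, 9}
Set A = {1, 2, 3, 5, 7}
A' = U \ A = elements in U but not in A
Checking each element of U:
1 (in A, exclude), 2 (in A, exclude), 3 (in A, exclude), 4 (not in A, include), 5 (in A, exclude), 6 (not in A, include), 7 (in A, exclude), 8 (not in A, include), 9 (not in A, include)
A' = {4, 6, 8, 9}

{4, 6, 8, 9}


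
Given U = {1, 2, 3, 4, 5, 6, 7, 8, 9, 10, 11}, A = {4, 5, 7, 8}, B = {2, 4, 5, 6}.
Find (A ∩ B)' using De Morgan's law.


U = {1, 2, 3, 4, 5, 6, 7, 8, 9, 10, 11}
A = {4, 5, 7, 8}, B = {2, 4, 5, 6}
A ∩ B = {4, 5}
(A ∩ B)' = U \ (A ∩ B) = {1, 2, 3, 6, 7, 8, 9, 10, 11}
Verification via A' ∪ B': A' = {1, 2, 3, 6, 9, 10, 11}, B' = {1, 3, 7, 8, 9, 10, 11}
A' ∪ B' = {1, 2, 3, 6, 7, 8, 9, 10, 11} ✓

{1, 2, 3, 6, 7, 8, 9, 10, 11}


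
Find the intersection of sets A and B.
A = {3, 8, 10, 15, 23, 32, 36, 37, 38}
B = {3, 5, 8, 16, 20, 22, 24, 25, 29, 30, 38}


Set A = {3, 8, 10, 15, 23, 32, 36, 37, 38}
Set B = {3, 5, 8, 16, 20, 22, 24, 25, 29, 30, 38}
A ∩ B includes only elements in both sets.
Check each element of A against B:
3 ✓, 8 ✓, 10 ✗, 15 ✗, 23 ✗, 32 ✗, 36 ✗, 37 ✗, 38 ✓
A ∩ B = {3, 8, 38}

{3, 8, 38}


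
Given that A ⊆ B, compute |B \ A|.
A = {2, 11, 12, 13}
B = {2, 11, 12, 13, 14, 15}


Set A = {2, 11, 12, 13}, |A| = 4
Set B = {2, 11, 12, 13, 14, 15}, |B| = 6
Since A ⊆ B: B \ A = {14, 15}
|B| - |A| = 6 - 4 = 2

2


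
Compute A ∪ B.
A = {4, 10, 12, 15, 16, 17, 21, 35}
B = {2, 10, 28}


Set A = {4, 10, 12, 15, 16, 17, 21, 35}
Set B = {2, 10, 28}
A ∪ B includes all elements in either set.
Elements from A: {4, 10, 12, 15, 16, 17, 21, 35}
Elements from B not already included: {2, 28}
A ∪ B = {2, 4, 10, 12, 15, 16, 17, 21, 28, 35}

{2, 4, 10, 12, 15, 16, 17, 21, 28, 35}


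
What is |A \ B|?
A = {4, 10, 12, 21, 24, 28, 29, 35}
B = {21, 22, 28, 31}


Set A = {4, 10, 12, 21, 24, 28, 29, 35}
Set B = {21, 22, 28, 31}
A \ B = {4, 10, 12, 24, 29, 35}
|A \ B| = 6

6


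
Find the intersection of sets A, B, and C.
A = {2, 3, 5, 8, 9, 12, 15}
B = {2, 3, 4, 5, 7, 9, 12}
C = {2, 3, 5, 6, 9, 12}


Set A = {2, 3, 5, 8, 9, 12, 15}
Set B = {2, 3, 4, 5, 7, 9, 12}
Set C = {2, 3, 5, 6, 9, 12}
First, A ∩ B = {2, 3, 5, 9, 12}
Then, (A ∩ B) ∩ C = {2, 3, 5, 9, 12}

{2, 3, 5, 9, 12}


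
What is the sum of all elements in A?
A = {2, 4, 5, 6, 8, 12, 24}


Set A = {2, 4, 5, 6, 8, 12, 24}
Sum = 2 + 4 + 5 + 6 + 8 + 12 + 24 = 61

61


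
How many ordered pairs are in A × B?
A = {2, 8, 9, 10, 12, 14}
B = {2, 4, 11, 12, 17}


Set A = {2, 8, 9, 10, 12, 14} has 6 elements.
Set B = {2, 4, 11, 12, 17} has 5 elements.
|A × B| = |A| × |B| = 6 × 5 = 30

30


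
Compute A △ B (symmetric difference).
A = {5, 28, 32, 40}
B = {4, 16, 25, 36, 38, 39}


Set A = {5, 28, 32, 40}
Set B = {4, 16, 25, 36, 38, 39}
A △ B = (A \ B) ∪ (B \ A)
Elements in A but not B: {5, 28, 32, 40}
Elements in B but not A: {4, 16, 25, 36, 38, 39}
A △ B = {4, 5, 16, 25, 28, 32, 36, 38, 39, 40}

{4, 5, 16, 25, 28, 32, 36, 38, 39, 40}


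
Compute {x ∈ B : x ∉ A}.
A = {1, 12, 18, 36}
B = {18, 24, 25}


Set A = {1, 12, 18, 36}
Set B = {18, 24, 25}
Check each element of B against A:
18 ∈ A, 24 ∉ A (include), 25 ∉ A (include)
Elements of B not in A: {24, 25}

{24, 25}


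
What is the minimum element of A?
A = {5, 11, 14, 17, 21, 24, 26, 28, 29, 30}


Set A = {5, 11, 14, 17, 21, 24, 26, 28, 29, 30}
Elements in ascending order: 5, 11, 14, 17, 21, 24, 26, 28, 29, 30
The smallest element is 5.

5


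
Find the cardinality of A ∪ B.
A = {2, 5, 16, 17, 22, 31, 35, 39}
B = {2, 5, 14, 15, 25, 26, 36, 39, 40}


Set A = {2, 5, 16, 17, 22, 31, 35, 39}, |A| = 8
Set B = {2, 5, 14, 15, 25, 26, 36, 39, 40}, |B| = 9
A ∩ B = {2, 5, 39}, |A ∩ B| = 3
|A ∪ B| = |A| + |B| - |A ∩ B| = 8 + 9 - 3 = 14

14


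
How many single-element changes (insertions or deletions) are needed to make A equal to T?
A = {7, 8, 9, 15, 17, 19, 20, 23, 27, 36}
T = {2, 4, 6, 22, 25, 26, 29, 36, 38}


Set A = {7, 8, 9, 15, 17, 19, 20, 23, 27, 36}
Set T = {2, 4, 6, 22, 25, 26, 29, 36, 38}
Elements to remove from A (in A, not in T): {7, 8, 9, 15, 17, 19, 20, 23, 27} → 9 removals
Elements to add to A (in T, not in A): {2, 4, 6, 22, 25, 26, 29, 38} → 8 additions
Total edits = 9 + 8 = 17

17


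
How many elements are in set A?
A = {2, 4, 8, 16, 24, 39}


Set A = {2, 4, 8, 16, 24, 39}
Listing elements: 2, 4, 8, 16, 24, 39
Counting: 6 elements
|A| = 6

6


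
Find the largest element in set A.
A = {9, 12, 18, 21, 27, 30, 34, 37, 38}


Set A = {9, 12, 18, 21, 27, 30, 34, 37, 38}
Elements in ascending order: 9, 12, 18, 21, 27, 30, 34, 37, 38
The largest element is 38.

38


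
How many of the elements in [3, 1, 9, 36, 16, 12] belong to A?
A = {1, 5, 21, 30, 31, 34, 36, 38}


Set A = {1, 5, 21, 30, 31, 34, 36, 38}
Candidates: [3, 1, 9, 36, 16, 12]
Check each candidate:
3 ∉ A, 1 ∈ A, 9 ∉ A, 36 ∈ A, 16 ∉ A, 12 ∉ A
Count of candidates in A: 2

2


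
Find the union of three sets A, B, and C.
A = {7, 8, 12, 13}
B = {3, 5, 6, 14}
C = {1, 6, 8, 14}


Set A = {7, 8, 12, 13}
Set B = {3, 5, 6, 14}
Set C = {1, 6, 8, 14}
First, A ∪ B = {3, 5, 6, 7, 8, 12, 13, 14}
Then, (A ∪ B) ∪ C = {1, 3, 5, 6, 7, 8, 12, 13, 14}

{1, 3, 5, 6, 7, 8, 12, 13, 14}


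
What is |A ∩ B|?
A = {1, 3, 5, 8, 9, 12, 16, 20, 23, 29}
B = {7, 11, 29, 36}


Set A = {1, 3, 5, 8, 9, 12, 16, 20, 23, 29}
Set B = {7, 11, 29, 36}
A ∩ B = {29}
|A ∩ B| = 1

1


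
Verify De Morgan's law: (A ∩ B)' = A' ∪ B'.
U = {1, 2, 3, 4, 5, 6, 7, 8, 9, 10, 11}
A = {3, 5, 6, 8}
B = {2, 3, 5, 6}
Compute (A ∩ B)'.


U = {1, 2, 3, 4, 5, 6, 7, 8, 9, 10, 11}
A = {3, 5, 6, 8}, B = {2, 3, 5, 6}
A ∩ B = {3, 5, 6}
(A ∩ B)' = U \ (A ∩ B) = {1, 2, 4, 7, 8, 9, 10, 11}
Verification via A' ∪ B': A' = {1, 2, 4, 7, 9, 10, 11}, B' = {1, 4, 7, 8, 9, 10, 11}
A' ∪ B' = {1, 2, 4, 7, 8, 9, 10, 11} ✓

{1, 2, 4, 7, 8, 9, 10, 11}


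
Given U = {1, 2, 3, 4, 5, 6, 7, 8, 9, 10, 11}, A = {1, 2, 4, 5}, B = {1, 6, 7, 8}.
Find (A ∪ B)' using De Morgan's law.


U = {1, 2, 3, 4, 5, 6, 7, 8, 9, 10, 11}
A = {1, 2, 4, 5}, B = {1, 6, 7, 8}
A ∪ B = {1, 2, 4, 5, 6, 7, 8}
(A ∪ B)' = U \ (A ∪ B) = {3, 9, 10, 11}
Verification via A' ∩ B': A' = {3, 6, 7, 8, 9, 10, 11}, B' = {2, 3, 4, 5, 9, 10, 11}
A' ∩ B' = {3, 9, 10, 11} ✓

{3, 9, 10, 11}


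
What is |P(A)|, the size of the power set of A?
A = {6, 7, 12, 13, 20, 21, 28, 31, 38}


Set A = {6, 7, 12, 13, 20, 21, 28, 31, 38}
|A| = 9
The power set P(A) contains all subsets of A.
|P(A)| = 2^|A| = 2^9 = 512

512


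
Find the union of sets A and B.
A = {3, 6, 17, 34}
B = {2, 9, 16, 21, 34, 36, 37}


Set A = {3, 6, 17, 34}
Set B = {2, 9, 16, 21, 34, 36, 37}
A ∪ B includes all elements in either set.
Elements from A: {3, 6, 17, 34}
Elements from B not already included: {2, 9, 16, 21, 36, 37}
A ∪ B = {2, 3, 6, 9, 16, 17, 21, 34, 36, 37}

{2, 3, 6, 9, 16, 17, 21, 34, 36, 37}


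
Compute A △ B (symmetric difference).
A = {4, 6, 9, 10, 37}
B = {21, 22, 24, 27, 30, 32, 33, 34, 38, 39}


Set A = {4, 6, 9, 10, 37}
Set B = {21, 22, 24, 27, 30, 32, 33, 34, 38, 39}
A △ B = (A \ B) ∪ (B \ A)
Elements in A but not B: {4, 6, 9, 10, 37}
Elements in B but not A: {21, 22, 24, 27, 30, 32, 33, 34, 38, 39}
A △ B = {4, 6, 9, 10, 21, 22, 24, 27, 30, 32, 33, 34, 37, 38, 39}

{4, 6, 9, 10, 21, 22, 24, 27, 30, 32, 33, 34, 37, 38, 39}


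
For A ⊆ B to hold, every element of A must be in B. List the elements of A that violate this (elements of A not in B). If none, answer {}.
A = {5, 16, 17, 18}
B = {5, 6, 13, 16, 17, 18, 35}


Set A = {5, 16, 17, 18}
Set B = {5, 6, 13, 16, 17, 18, 35}
Check each element of A against B:
5 ∈ B, 16 ∈ B, 17 ∈ B, 18 ∈ B
Elements of A not in B: {}

{}
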